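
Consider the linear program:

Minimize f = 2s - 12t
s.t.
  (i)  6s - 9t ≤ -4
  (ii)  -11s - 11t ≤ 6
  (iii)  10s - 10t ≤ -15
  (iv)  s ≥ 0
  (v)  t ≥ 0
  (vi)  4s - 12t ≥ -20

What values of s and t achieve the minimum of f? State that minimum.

s = 1/4, t = 7/4, minimum f = -41/2

Extreme points and f = 2s - 12t:
  (0, 3/2) → f = -18
  (1/4, 7/4) → f = -41/2
  (0, 5/3) → f = -20

The optimum lies where 10s - 10t = -15 and 4s - 12t = -20.
Solving simultaneously gives s = 1/4, t = 7/4.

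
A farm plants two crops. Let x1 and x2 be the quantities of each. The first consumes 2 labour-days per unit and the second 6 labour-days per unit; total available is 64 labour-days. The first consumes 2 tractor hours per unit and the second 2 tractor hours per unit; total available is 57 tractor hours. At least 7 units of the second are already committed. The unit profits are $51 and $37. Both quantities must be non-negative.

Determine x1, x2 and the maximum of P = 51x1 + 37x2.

Feasible corners and P = 51x1 + 37x2:
  (0, 32/3) → P = 1184/3
  (0, 7) → P = 259
  (11, 7) → P = 820

At the optimal vertex, 2x1 + 6x2 = 64 and x2 = 7.
Solving simultaneously gives x1 = 11, x2 = 7.

x1 = 11, x2 = 7, maximum P = 820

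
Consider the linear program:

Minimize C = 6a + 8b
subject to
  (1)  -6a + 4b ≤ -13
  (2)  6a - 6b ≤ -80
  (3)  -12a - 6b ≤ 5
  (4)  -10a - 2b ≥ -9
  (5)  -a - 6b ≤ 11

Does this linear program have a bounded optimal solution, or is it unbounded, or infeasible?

The boundaries -6a + 4b = -13 and 6a - 6b = -80 meet at (199/6, 93/2), but that point violates -10a - 2b ≥ -9. Every candidate vertex is excluded by some other constraint, so the feasible region is empty.

infeasible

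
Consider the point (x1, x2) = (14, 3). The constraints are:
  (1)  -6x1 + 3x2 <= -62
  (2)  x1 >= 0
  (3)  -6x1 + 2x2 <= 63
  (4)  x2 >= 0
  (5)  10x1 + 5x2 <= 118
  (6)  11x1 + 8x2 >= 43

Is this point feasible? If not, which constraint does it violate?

not feasible — violates (5)

Constraint (5): 10x1 + 5x2 = 155, which is not ≤ 118. All other constraints are satisfied.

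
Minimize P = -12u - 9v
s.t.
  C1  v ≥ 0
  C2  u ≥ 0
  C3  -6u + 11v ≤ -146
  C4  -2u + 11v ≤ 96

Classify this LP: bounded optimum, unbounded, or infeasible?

unbounded

From the feasible point (73/3, 0), moving in the direction (11, 2) keeps every constraint satisfied while P decreases without bound.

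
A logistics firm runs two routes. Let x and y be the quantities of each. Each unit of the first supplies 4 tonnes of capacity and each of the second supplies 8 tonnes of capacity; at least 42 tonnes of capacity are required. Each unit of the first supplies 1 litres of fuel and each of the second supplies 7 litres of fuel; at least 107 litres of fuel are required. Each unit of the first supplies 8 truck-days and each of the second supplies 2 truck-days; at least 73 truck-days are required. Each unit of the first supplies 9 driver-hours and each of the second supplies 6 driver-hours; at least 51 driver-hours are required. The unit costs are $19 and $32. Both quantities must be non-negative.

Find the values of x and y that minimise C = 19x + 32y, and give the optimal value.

Vertices and C = 19x + 32y:
  (0, 73/2) → C = 1168
  (107, 0) → C = 2033
  (11/2, 29/2) → C = 1137/2
The feasible region is unbounded (it extends along (0, 1), (1, 0)), but C strictly increases along every unbounded feasible direction, so there is no improving ray and the minimum is attained at a vertex.

The optimum lies where x + 7y = 107 and 8x + 2y = 73.
Solving simultaneously gives x = 11/2, y = 29/2.

x = 11/2, y = 29/2, minimum C = 1137/2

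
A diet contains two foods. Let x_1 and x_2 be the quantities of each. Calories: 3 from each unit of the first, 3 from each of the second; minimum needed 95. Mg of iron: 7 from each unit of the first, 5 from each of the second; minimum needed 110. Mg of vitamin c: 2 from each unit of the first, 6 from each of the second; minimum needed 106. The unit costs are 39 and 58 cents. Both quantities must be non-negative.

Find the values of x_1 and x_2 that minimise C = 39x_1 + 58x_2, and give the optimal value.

x_1 = 21, x_2 = 32/3, minimum C = 4313/3

Feasible corners and C = 39x_1 + 58x_2:
  (0, 95/3) → C = 5510/3
  (53, 0) → C = 2067
  (21, 32/3) → C = 4313/3
The feasible region is unbounded (it extends along (0, 1), (1, 0)), but C strictly increases along every unbounded feasible direction, so there is no improving ray and the minimum is attained at a vertex.

At the optimal vertex, 3x_1 + 3x_2 = 95 and 2x_1 + 6x_2 = 106.
Solving simultaneously gives x_1 = 21, x_2 = 32/3.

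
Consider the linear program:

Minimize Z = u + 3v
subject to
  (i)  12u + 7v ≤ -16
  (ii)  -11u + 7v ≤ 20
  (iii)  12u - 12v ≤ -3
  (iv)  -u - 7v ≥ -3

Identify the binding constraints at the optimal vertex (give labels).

Vertices and Z = u + 3v:
  (-36/23, 64/161) → Z = -60/161
  (-71/76, -13/19) → Z = -227/76
  (-73/16, -69/16) → Z = -35/2

The minimum is at (-73/16, -69/16). Substituting into each constraint, equality holds for (ii) and (iii); the remaining constraints have slack.

(ii) and (iii)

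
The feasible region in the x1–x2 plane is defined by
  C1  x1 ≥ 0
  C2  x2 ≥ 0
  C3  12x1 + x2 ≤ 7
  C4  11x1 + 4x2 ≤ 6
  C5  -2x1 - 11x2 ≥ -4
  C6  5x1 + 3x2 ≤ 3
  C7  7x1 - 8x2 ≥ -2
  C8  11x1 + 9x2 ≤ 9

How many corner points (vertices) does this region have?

Intersecting each pair of boundary lines and keeping only the points that satisfy every inequality leaves:
  (0, 0)
  (0, 1/4)
  (6/11, 0)
  (6/13, 3/13)
  (3/7, 2/7)
  (10/93, 32/93)

6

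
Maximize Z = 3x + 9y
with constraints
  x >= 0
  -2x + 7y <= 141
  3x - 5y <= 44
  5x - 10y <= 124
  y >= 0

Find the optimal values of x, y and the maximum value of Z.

Extreme points and Z = 3x + 9y:
  (0, 141/7) → Z = 1269/7
  (0, 0) → Z = 0
  (1013/11, 511/11) → Z = 7638/11
  (44/3, 0) → Z = 44

The optimum lies where -2x + 7y = 141 and 3x - 5y = 44.
Solving simultaneously gives x = 1013/11, y = 511/11.

x = 1013/11, y = 511/11, maximum Z = 7638/11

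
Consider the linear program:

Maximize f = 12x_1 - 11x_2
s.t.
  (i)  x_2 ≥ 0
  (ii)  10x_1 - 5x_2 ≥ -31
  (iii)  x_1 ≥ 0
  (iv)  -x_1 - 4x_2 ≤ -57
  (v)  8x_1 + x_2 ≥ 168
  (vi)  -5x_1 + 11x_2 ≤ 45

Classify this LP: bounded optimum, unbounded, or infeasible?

unbounded

From the feasible point (57, 0), moving in the direction (11, 5) keeps every constraint satisfied while f increases without bound.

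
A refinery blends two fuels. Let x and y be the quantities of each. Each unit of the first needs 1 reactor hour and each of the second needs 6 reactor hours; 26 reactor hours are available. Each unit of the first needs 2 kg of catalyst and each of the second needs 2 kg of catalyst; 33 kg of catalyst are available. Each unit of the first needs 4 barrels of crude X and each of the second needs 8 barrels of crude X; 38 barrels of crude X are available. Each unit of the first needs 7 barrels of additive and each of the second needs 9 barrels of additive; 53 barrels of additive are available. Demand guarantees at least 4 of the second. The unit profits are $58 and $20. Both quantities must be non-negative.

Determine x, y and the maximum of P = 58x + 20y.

Corner points and P = 58x + 20y:
  (0, 13/3) → P = 260/3
  (0, 4) → P = 80
  (5/4, 33/8) → P = 155
  (3/2, 4) → P = 167

x = 3/2, y = 4, maximum P = 167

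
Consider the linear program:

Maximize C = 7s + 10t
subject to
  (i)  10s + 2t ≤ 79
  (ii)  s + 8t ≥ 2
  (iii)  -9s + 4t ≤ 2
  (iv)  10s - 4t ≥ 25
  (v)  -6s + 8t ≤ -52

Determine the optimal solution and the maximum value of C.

Feasible corners and C = 7s + 10t:
  (314/39, -59/78) → C = 1903/39
  (8, -1/2) → C = 51
  (54/7, -5/7) → C = 328/7

At the optimal vertex, 10s + 2t = 79 and -6s + 8t = -52.
Solving simultaneously gives s = 8, t = -1/2.

s = 8, t = -1/2, maximum C = 51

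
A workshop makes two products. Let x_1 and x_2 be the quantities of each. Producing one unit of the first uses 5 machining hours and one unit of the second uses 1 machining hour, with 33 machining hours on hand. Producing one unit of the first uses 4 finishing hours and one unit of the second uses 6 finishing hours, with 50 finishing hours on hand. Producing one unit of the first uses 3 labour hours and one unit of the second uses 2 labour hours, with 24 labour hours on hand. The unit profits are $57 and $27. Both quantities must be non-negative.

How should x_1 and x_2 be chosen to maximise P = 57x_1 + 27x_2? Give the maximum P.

Corner points and P = 57x_1 + 27x_2:
  (0, 0) → P = 0
  (0, 25/3) → P = 225
  (33/5, 0) → P = 1881/5
  (6, 3) → P = 423
  (22/5, 27/5) → P = 1983/5

x_1 = 6, x_2 = 3, maximum P = 423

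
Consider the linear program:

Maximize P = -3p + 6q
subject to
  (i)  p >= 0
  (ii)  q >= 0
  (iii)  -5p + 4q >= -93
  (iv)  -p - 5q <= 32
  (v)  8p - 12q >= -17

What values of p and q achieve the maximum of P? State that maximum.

p = 296/7, q = 829/28, maximum P = 711/14

Corner points and P = -3p + 6q:
  (0, 0) → P = 0
  (0, 17/12) → P = 17/2
  (93/5, 0) → P = -279/5
  (296/7, 829/28) → P = 711/14

At the optimal vertex, -5p + 4q = -93 and 8p - 12q = -17.
Solving simultaneously gives p = 296/7, q = 829/28.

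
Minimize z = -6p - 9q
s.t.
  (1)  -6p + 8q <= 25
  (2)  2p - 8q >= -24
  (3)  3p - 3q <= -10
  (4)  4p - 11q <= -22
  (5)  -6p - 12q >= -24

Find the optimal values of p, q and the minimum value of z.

p = -8/9, q = 22/9, minimum z = -50/3

Feasible corners and z = -6p - 9q:
  (-99/34, 16/17) → z = 9
  (-9/10, 49/20) → z = -333/20
  (-44/21, 26/21) → z = 10/7
  (-8/9, 22/9) → z = -50/3

The binding constraints are 3p - 3q = -10 and -6p - 12q = -24.
Solving simultaneously gives p = -8/9, q = 22/9.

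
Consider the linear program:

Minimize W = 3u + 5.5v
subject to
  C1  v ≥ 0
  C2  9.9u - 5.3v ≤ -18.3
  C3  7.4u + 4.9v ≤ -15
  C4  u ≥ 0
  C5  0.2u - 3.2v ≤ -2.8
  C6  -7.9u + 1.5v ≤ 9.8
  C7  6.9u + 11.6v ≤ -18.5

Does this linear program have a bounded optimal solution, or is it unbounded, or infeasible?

The boundaries -7.9u + 1.5v = 9.8 and 6.9u + 11.6v = -18.5 meet at (-14143/10199, -7853/10199), but that point violates v ≥ 0. Every candidate vertex is excluded by some other constraint, so the feasible region is empty.

infeasible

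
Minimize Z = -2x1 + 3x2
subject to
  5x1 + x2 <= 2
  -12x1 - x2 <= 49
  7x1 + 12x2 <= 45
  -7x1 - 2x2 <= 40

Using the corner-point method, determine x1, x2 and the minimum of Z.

x1 = 44/3, x2 = -214/3, minimum Z = -730/3

Extreme points and Z = -2x1 + 3x2:
  (-21/53, 211/53) → Z = 675/53
  (44/3, -214/3) → Z = -730/3
  (-633/137, 883/137) → Z = 3915/137
  (-58/17, -137/17) → Z = -295/17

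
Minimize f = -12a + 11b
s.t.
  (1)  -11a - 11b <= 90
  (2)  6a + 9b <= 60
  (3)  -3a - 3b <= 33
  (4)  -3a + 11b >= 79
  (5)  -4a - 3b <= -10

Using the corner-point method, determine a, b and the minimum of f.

a = -17/31, b = 218/31, minimum f = 2602/31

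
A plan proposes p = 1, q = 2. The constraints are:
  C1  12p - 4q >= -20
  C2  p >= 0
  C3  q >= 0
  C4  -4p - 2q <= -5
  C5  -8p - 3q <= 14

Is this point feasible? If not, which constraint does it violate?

feasible

C1: 4 ≥ -20 ✓
C2: 1 ≥ 0 ✓
C3: 2 ≥ 0 ✓
C4: -8 ≤ -5 ✓
C5: -14 ≤ 14 ✓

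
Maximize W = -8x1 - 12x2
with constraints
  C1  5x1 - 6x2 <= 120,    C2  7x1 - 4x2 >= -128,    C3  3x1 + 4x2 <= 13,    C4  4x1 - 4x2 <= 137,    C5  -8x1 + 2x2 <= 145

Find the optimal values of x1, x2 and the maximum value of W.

Corner points and W = -8x1 - 12x2:
  (279/19, -295/38) → W = -462/19
  (-555/19, -1685/38) → W = 14550/19
  (-23/2, 95/8) → W = -101/2
  (-18, 1/2) → W = 138

The binding constraints are 5x1 - 6x2 = 120 and -8x1 + 2x2 = 145.
Solving simultaneously gives x1 = -555/19, x2 = -1685/38.

x1 = -555/19, x2 = -1685/38, maximum W = 14550/19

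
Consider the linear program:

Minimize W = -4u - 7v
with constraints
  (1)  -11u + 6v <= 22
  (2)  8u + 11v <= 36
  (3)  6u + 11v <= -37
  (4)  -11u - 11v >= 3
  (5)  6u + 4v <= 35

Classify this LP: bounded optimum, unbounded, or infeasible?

Feasible corners and W = -4u - 7v:
  (-464/157, -275/157) → W = 3781/157
  (34/5, -389/55) → W = 1227/55
  (397/22, -403/22) → W = 1233/22
The feasible region has finitely many vertices and no improving ray; the minimum is 1227/55 at (34/5, -389/55).

bounded optimum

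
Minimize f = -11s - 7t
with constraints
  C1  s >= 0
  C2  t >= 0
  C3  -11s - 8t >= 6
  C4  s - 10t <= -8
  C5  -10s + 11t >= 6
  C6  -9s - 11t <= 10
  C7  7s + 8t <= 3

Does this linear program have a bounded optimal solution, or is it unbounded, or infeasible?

infeasible

The boundaries -11s - 8t = 6 and s - 10t = -8 meet at (-62/59, 41/59), but that point violates s ≥ 0. Every candidate vertex is excluded by some other constraint, so the feasible region is empty.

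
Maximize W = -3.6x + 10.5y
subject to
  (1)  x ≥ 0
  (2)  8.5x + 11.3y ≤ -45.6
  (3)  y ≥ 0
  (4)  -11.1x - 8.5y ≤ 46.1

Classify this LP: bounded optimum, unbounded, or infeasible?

infeasible

The boundaries x = 0 and 8.5x + 11.3y = -45.6 meet at (0, -456/113), but that point violates y ≥ 0. Every candidate vertex is excluded by some other constraint, so the feasible region is empty.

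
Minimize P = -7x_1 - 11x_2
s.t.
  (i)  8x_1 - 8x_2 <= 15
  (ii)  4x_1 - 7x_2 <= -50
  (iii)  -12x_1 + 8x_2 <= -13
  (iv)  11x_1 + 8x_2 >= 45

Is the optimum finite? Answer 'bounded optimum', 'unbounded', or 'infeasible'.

From the feasible point (505/24, 115/6), moving in the direction (8, 8) keeps every constraint satisfied while P decreases without bound.

unbounded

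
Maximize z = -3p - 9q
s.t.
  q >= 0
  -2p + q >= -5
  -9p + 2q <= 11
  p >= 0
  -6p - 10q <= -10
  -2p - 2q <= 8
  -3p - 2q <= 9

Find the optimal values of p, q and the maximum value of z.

p = 5/3, q = 0, maximum z = -5

Extreme points and z = -3p - 9q:
  (5/2, 0) → z = -15/2
  (5/3, 0) → z = -5
  (0, 11/2) → z = -99/2
  (0, 1) → z = -9
The feasible region is unbounded (it extends along (1, 2), (2, 9)), but z strictly decreases along every unbounded feasible direction, so there is no improving ray and the maximum is attained at a vertex.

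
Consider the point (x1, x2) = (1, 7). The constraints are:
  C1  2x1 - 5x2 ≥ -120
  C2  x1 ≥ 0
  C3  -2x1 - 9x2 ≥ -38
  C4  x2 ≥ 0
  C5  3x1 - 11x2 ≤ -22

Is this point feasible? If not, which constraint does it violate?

not feasible — violates C3

Constraint C3: -2x1 - 9x2 = -65, which is not ≥ -38. All other constraints are satisfied.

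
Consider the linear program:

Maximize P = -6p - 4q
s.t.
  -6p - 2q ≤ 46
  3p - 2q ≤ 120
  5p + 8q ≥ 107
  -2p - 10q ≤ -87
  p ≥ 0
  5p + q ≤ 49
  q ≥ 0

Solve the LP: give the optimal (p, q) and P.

Vertices and P = -6p - 4q:
  (0, 107/8) → P = -107/2
  (57/7, 58/7) → P = -82
  (0, 49) → P = -196

p = 0, q = 107/8, maximum P = -107/2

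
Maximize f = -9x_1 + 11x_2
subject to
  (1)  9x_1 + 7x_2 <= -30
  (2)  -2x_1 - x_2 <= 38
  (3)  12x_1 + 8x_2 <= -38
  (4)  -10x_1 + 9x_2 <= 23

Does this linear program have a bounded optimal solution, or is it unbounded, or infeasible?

Feasible corners and f = -9x_1 + 11x_2:
  (-13/6, -3/2) → f = 3
  (-431/151, -93/151) → f = 2856/151
  (-365/28, -167/14) → f = -389/28
The feasible region has finitely many vertices and no improving ray; the maximum is 2856/151 at (-431/151, -93/151).

bounded optimum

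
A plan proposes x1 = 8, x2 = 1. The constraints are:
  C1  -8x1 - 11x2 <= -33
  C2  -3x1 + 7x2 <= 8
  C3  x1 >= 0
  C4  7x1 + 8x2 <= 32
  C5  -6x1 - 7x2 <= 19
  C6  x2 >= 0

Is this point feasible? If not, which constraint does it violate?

not feasible — violates C4

Constraint C4: 7x1 + 8x2 = 64, which is not ≤ 32. All other constraints are satisfied.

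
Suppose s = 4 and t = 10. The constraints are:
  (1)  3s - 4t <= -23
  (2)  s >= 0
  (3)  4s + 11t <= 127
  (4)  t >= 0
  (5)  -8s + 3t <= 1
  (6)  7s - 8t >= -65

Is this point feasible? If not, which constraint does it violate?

(1): -28 ≤ -23 ✓
(2): 4 ≥ 0 ✓
(3): 126 ≤ 127 ✓
(4): 10 ≥ 0 ✓
(5): -2 ≤ 1 ✓
(6): -52 ≥ -65 ✓

feasible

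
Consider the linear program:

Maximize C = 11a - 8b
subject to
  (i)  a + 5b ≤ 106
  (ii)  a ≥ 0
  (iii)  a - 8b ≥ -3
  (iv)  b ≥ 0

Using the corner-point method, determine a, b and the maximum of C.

a = 106, b = 0, maximum C = 1166

Feasible corners and C = 11a - 8b:
  (833/13, 109/13) → C = 8291/13
  (106, 0) → C = 1166
  (0, 3/8) → C = -3
  (0, 0) → C = 0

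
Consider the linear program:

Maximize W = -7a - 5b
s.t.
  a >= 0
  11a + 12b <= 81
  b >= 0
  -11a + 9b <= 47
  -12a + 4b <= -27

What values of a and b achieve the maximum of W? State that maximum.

The optimum lies where b = 0 and -12a + 4b = -27.
Solving simultaneously gives a = 9/4, b = 0.

a = 9/4, b = 0, maximum W = -63/4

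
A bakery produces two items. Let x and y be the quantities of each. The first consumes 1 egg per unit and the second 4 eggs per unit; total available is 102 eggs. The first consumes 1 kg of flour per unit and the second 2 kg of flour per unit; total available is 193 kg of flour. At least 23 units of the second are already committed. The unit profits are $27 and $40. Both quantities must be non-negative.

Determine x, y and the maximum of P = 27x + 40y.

x = 10, y = 23, maximum P = 1190

Corner points and P = 27x + 40y:
  (0, 51/2) → P = 1020
  (0, 23) → P = 920
  (10, 23) → P = 1190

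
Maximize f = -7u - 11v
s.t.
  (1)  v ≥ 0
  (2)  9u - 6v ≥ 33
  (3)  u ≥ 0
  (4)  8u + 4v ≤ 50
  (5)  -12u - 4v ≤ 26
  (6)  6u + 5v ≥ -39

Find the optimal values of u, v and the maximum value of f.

u = 11/3, v = 0, maximum f = -77/3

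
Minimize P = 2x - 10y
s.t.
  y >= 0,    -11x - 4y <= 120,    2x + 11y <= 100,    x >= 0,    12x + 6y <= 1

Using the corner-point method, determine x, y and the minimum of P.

x = 0, y = 1/6, minimum P = -5/3

Corner points and P = 2x - 10y:
  (0, 0) → P = 0
  (1/12, 0) → P = 1/6
  (0, 1/6) → P = -5/3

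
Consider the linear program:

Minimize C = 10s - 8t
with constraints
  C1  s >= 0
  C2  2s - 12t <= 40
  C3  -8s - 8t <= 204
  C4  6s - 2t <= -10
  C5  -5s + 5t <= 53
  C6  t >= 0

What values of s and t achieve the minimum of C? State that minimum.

s = 0, t = 53/5, minimum C = -424/5

Vertices and C = 10s - 8t:
  (0, 5) → C = -40
  (0, 53/5) → C = -424/5
  (14/5, 67/5) → C = -396/5

The binding constraints are s = 0 and -5s + 5t = 53.
Solving simultaneously gives s = 0, t = 53/5.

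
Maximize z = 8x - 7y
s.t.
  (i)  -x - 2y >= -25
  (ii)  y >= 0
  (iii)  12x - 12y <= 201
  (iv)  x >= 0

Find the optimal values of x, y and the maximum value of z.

x = 39/2, y = 11/4, maximum z = 547/4

Feasible corners and z = 8x - 7y:
  (39/2, 11/4) → z = 547/4
  (0, 25/2) → z = -175/2
  (67/4, 0) → z = 134
  (0, 0) → z = 0

The binding constraints are -x - 2y = -25 and 12x - 12y = 201.
Solving simultaneously gives x = 39/2, y = 11/4.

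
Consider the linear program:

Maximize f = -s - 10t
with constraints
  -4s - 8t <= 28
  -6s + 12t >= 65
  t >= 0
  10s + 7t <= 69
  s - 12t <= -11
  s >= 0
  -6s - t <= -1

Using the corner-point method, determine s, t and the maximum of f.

s = 0, t = 65/12, maximum f = -325/6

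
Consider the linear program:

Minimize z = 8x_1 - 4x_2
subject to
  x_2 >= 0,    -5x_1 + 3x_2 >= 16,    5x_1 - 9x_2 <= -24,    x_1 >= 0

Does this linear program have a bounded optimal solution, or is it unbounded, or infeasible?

From the feasible point (0, 16/3), moving in the direction (0, 1) keeps every constraint satisfied while z decreases without bound.

unbounded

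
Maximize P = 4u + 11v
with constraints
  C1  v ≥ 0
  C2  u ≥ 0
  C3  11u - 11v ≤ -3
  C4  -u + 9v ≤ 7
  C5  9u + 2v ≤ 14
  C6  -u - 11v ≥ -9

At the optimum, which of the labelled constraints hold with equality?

C3 and C6

Corner points and P = 4u + 11v:
  (0, 3/11) → P = 3
  (0, 7/9) → P = 77/9
  (1/2, 17/22) → P = 21/2
  (1/5, 4/5) → P = 48/5

The maximum is at (1/2, 17/22). Substituting into each constraint, equality holds for C3 and C6; the remaining constraints have slack.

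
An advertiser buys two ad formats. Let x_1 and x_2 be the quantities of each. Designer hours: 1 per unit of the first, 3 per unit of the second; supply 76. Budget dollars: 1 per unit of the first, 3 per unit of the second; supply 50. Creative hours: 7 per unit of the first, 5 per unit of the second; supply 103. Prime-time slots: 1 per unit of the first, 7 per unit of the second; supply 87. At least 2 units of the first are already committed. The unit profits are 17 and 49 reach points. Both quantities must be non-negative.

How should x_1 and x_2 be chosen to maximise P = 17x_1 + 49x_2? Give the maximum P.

Vertices and P = 17x_1 + 49x_2:
  (103/7, 0) → P = 1751/7
  (2, 0) → P = 34
  (13/2, 23/2) → P = 674
  (2, 85/7) → P = 629

At the optimal vertex, 7x_1 + 5x_2 = 103 and x_1 + 7x_2 = 87.
Solving simultaneously gives x_1 = 13/2, x_2 = 23/2.

x_1 = 13/2, x_2 = 23/2, maximum P = 674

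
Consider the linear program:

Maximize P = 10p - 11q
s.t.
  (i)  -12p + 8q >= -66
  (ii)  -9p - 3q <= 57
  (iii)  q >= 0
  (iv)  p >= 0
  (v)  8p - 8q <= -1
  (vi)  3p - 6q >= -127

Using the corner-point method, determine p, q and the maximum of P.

p = 0, q = 1/8, maximum P = -11/8

Extreme points and P = 10p - 11q:
  (67/4, 135/8) → P = -145/8
  (353/12, 287/8) → P = -2411/24
  (0, 1/8) → P = -11/8
  (0, 127/6) → P = -1397/6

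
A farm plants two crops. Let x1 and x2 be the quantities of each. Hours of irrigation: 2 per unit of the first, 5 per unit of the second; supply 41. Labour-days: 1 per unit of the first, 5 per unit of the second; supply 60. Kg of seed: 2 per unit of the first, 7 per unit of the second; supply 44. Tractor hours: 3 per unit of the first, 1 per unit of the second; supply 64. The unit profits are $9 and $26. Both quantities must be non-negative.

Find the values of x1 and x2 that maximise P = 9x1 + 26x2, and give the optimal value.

Extreme points and P = 9x1 + 26x2:
  (0, 0) → P = 0
  (0, 44/7) → P = 1144/7
  (41/2, 0) → P = 369/2
  (67/4, 3/2) → P = 759/4

x1 = 67/4, x2 = 3/2, maximum P = 759/4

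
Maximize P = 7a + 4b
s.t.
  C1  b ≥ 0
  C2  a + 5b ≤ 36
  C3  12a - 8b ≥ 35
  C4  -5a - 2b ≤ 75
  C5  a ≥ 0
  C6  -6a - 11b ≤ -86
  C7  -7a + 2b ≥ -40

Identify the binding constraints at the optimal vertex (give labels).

C2 and C7

Feasible corners and P = 7a + 4b:
  (463/68, 397/68) → P = 4829/68
  (272/37, 212/37) → P = 2752/37
  (1073/180, 137/30) → P = 10799/180
  (612/89, 362/89) → P = 5732/89

The maximum is at (272/37, 212/37). Substituting into each constraint, equality holds for C2 and C7; the remaining constraints have slack.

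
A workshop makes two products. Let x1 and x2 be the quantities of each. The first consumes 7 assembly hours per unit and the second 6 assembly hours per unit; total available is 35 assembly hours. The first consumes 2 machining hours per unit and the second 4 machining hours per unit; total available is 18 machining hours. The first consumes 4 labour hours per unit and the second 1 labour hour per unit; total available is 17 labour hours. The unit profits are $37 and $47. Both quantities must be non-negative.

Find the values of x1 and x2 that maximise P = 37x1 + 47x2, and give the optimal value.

Vertices and P = 37x1 + 47x2:
  (0, 0) → P = 0
  (0, 9/2) → P = 423/2
  (17/4, 0) → P = 629/4
  (2, 7/2) → P = 477/2
  (67/17, 21/17) → P = 3466/17

x1 = 2, x2 = 7/2, maximum P = 477/2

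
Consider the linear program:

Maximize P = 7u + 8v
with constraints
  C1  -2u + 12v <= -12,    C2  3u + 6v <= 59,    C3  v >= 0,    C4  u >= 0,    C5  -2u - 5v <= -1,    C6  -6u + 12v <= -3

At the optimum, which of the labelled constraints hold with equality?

C2 and C3

Feasible corners and P = 7u + 8v:
  (65/4, 41/24) → P = 1529/12
  (6, 0) → P = 42
  (59/3, 0) → P = 413/3

The maximum is at (59/3, 0). Substituting into each constraint, equality holds for C2 and C3; the remaining constraints have slack.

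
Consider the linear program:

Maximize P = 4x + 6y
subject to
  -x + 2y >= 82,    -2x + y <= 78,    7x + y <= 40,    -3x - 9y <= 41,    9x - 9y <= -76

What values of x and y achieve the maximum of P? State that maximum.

x = -38/9, y = 626/9, maximum P = 3604/9

Vertices and P = 4x + 6y:
  (-74/3, 86/3) → P = 220/3
  (-2/15, 614/15) → P = 3676/15
  (-38/9, 626/9) → P = 3604/9

The optimum lies where -2x + y = 78 and 7x + y = 40.
Solving simultaneously gives x = -38/9, y = 626/9.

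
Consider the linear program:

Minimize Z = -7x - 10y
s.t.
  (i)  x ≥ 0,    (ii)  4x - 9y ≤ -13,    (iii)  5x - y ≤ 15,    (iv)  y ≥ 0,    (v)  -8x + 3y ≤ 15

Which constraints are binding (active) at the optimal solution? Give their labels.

Feasible corners and Z = -7x - 10y:
  (0, 13/9) → Z = -130/9
  (0, 5) → Z = -50
  (148/41, 125/41) → Z = -2286/41
  (60/7, 195/7) → Z = -2370/7

The minimum is at (60/7, 195/7). Substituting into each constraint, equality holds for (iii) and (v); the remaining constraints have slack.

(iii) and (v)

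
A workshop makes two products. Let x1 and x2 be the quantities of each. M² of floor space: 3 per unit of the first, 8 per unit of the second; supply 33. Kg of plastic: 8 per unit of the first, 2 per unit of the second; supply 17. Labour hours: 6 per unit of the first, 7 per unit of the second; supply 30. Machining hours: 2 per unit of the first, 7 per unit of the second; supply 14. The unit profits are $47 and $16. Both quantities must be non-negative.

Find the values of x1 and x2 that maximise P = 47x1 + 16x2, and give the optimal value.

x1 = 7/4, x2 = 3/2, maximum P = 425/4

Extreme points and P = 47x1 + 16x2:
  (0, 0) → P = 0
  (0, 2) → P = 32
  (17/8, 0) → P = 799/8
  (7/4, 3/2) → P = 425/4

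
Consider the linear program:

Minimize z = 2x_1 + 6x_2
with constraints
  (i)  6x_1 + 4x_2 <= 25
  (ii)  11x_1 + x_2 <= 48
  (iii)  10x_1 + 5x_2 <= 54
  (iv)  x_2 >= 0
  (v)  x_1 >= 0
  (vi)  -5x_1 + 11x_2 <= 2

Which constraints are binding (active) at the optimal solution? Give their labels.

Corner points and z = 2x_1 + 6x_2:
  (25/6, 0) → z = 25/3
  (267/86, 137/86) → z = 678/43
  (0, 0) → z = 0
  (0, 2/11) → z = 12/11

The minimum is at (0, 0). Substituting into each constraint, equality holds for (iv) and (v); the remaining constraints have slack.

(iv) and (v)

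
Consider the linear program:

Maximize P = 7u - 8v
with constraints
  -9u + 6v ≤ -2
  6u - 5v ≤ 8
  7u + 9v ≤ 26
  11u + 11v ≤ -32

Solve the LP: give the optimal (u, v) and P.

u = -38/9, v = -20/3, maximum P = 214/9

Extreme points and P = 7u - 8v:
  (-38/9, -20/3) → P = 214/9
  (-34/33, -62/33) → P = 86/11
  (-72/121, -280/121) → P = 1736/121

The binding constraints are -9u + 6v = -2 and 6u - 5v = 8.
Solving simultaneously gives u = -38/9, v = -20/3.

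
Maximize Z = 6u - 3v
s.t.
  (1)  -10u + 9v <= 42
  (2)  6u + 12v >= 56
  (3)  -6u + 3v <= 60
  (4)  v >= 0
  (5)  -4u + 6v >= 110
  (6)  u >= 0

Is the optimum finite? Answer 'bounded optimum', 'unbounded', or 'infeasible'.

From the feasible point (123/4, 233/6), moving in the direction (9, 10) keeps every constraint satisfied while Z increases without bound.

unbounded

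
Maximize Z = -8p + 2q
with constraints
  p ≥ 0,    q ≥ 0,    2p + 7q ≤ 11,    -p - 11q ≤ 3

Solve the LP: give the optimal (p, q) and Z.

p = 0, q = 11/7, maximum Z = 22/7

Vertices and Z = -8p + 2q:
  (0, 0) → Z = 0
  (0, 11/7) → Z = 22/7
  (11/2, 0) → Z = -44

The optimum lies where p = 0 and 2p + 7q = 11.
Solving simultaneously gives p = 0, q = 11/7.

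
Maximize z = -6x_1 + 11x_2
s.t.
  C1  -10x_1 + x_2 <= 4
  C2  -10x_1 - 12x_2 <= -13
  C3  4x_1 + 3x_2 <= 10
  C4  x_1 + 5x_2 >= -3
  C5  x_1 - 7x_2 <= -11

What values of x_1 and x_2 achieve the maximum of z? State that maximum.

Feasible corners and z = -6x_1 + 11x_2:
  (-1/17, 58/17) → z = 644/17
  (-17/69, 106/69) → z = 1268/69
  (37/31, 54/31) → z = 12

At the optimal vertex, -10x_1 + x_2 = 4 and 4x_1 + 3x_2 = 10.
Solving simultaneously gives x_1 = -1/17, x_2 = 58/17.

x_1 = -1/17, x_2 = 58/17, maximum z = 644/17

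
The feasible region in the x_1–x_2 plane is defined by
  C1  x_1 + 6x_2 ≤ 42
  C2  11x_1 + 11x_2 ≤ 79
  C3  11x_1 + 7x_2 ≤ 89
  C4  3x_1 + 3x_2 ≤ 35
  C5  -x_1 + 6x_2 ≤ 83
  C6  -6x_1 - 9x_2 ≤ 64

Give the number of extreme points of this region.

5

Intersecting each pair of boundary lines and keeping only the points that satisfy every inequality leaves:
  (12/55, 383/55)
  (-41/2, 125/12)
  (213/22, -5/2)
  (1249/57, -1238/57)
  (-377/15, 434/45)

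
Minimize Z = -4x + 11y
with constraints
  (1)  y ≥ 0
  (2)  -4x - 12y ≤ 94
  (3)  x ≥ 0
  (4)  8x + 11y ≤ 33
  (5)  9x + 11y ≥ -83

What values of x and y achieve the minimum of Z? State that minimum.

Feasible corners and Z = -4x + 11y:
  (0, 0) → Z = 0
  (33/8, 0) → Z = -33/2
  (0, 3) → Z = 33

x = 33/8, y = 0, minimum Z = -33/2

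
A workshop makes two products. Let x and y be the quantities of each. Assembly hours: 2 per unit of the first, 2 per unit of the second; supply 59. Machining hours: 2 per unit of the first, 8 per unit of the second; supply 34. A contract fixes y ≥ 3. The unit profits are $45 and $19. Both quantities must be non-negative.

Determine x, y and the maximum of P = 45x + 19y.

Vertices and P = 45x + 19y:
  (0, 17/4) → P = 323/4
  (0, 3) → P = 57
  (5, 3) → P = 282

x = 5, y = 3, maximum P = 282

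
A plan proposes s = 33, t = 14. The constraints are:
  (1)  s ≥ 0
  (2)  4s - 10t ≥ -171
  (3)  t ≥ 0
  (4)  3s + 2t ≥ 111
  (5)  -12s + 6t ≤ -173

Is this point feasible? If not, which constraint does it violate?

(1): 33 ≥ 0 ✓
(2): -8 ≥ -171 ✓
(3): 14 ≥ 0 ✓
(4): 127 ≥ 111 ✓
(5): -312 ≤ -173 ✓

feasible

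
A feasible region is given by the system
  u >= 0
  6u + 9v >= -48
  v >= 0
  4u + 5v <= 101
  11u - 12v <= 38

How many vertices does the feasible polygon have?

Of the 10 pairwise boundary intersections, those satisfying every inequality are:
  (0, 0)
  (0, 101/5)
  (38/11, 0)
  (1402/103, 959/103)

4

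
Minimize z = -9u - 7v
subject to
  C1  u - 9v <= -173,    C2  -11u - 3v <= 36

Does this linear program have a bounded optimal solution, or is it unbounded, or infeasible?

unbounded

From the feasible point (-281/34, 1867/102), moving in the direction (9, 1) keeps every constraint satisfied while z decreases without bound.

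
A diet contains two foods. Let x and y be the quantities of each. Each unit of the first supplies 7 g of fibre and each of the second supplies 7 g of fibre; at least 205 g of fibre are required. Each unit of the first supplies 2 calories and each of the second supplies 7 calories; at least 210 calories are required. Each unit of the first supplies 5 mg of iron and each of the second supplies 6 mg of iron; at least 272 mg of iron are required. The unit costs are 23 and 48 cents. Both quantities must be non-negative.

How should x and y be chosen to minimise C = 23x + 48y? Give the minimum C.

Vertices and C = 23x + 48y:
  (0, 136/3) → C = 2176
  (105, 0) → C = 2415
  (28, 22) → C = 1700
The feasible region is unbounded (it extends along (0, 1), (1, 0)), but C strictly increases along every unbounded feasible direction, so there is no improving ray and the minimum is attained at a vertex.

The optimum lies where 2x + 7y = 210 and 5x + 6y = 272.
Solving simultaneously gives x = 28, y = 22.

x = 28, y = 22, minimum C = 1700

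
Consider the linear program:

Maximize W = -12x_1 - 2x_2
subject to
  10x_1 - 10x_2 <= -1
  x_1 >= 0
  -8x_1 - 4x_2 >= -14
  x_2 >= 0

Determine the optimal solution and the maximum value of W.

x_1 = 0, x_2 = 1/10, maximum W = -1/5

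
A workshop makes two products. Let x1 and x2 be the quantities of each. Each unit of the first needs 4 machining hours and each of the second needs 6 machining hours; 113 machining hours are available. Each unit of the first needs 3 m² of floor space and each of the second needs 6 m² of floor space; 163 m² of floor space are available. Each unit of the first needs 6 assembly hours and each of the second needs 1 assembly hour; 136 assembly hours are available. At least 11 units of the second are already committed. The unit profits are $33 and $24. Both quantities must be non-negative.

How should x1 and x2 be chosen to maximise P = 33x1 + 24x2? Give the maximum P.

Corner points and P = 33x1 + 24x2:
  (0, 113/6) → P = 452
  (0, 11) → P = 264
  (47/4, 11) → P = 2607/4

x1 = 47/4, x2 = 11, maximum P = 2607/4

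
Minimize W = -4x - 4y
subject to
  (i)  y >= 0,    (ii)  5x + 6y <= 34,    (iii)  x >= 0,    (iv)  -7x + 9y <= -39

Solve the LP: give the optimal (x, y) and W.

x = 34/5, y = 0, minimum W = -136/5

Feasible corners and W = -4x - 4y:
  (34/5, 0) → W = -136/5
  (39/7, 0) → W = -156/7
  (180/29, 43/87) → W = -2332/87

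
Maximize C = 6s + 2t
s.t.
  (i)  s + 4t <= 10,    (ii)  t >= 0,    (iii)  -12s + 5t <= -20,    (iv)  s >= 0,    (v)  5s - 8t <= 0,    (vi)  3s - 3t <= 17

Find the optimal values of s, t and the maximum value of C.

s = 20/7, t = 25/14, maximum C = 145/7

Vertices and C = 6s + 2t:
  (130/53, 100/53) → C = 980/53
  (20/7, 25/14) → C = 145/7
  (160/71, 100/71) → C = 1160/71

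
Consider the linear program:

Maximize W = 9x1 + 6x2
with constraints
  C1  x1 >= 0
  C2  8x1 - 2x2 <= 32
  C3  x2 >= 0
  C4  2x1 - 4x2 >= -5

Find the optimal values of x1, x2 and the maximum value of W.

x1 = 69/14, x2 = 26/7, maximum W = 933/14

Vertices and W = 9x1 + 6x2:
  (0, 0) → W = 0
  (0, 5/4) → W = 15/2
  (4, 0) → W = 36
  (69/14, 26/7) → W = 933/14

The binding constraints are 8x1 - 2x2 = 32 and 2x1 - 4x2 = -5.
Solving simultaneously gives x1 = 69/14, x2 = 26/7.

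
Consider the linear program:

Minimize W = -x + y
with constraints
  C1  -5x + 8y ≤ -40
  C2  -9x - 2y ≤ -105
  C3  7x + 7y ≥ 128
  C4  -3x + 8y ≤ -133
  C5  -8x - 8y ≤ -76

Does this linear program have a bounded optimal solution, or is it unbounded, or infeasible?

From the feasible point (1955/77, -547/77), moving in the direction (7, -7) keeps every constraint satisfied while W decreases without bound.

unbounded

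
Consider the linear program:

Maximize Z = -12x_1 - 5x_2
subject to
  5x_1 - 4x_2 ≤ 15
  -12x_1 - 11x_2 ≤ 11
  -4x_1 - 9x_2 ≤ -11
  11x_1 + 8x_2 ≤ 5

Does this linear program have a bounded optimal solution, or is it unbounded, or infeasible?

From the feasible point (-55/16, 11/4), moving in the direction (-11, 12) keeps every constraint satisfied while Z increases without bound.

unbounded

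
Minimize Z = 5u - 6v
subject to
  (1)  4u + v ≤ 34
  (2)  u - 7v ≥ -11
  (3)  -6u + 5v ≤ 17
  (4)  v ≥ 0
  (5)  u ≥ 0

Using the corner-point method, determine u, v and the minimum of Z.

Extreme points and Z = 5u - 6v:
  (227/29, 78/29) → Z = 23
  (17/2, 0) → Z = 85/2
  (0, 11/7) → Z = -66/7
  (0, 0) → Z = 0

u = 0, v = 11/7, minimum Z = -66/7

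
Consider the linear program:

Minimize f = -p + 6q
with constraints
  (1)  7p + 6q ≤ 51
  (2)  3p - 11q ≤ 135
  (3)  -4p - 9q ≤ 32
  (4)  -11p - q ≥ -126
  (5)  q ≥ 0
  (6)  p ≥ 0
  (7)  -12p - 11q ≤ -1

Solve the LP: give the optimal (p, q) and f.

p = 51/7, q = 0, minimum f = -51/7

Extreme points and f = -p + 6q:
  (51/7, 0) → f = -51/7
  (0, 17/2) → f = 51
  (1/12, 0) → f = -1/12
  (0, 1/11) → f = 6/11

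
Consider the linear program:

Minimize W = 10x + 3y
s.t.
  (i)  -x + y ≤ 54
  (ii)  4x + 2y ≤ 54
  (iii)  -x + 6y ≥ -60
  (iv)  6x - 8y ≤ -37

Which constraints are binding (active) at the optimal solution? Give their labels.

(i) and (iii)

Extreme points and W = 10x + 3y:
  (-9, 45) → W = 45
  (-384/5, -114/5) → W = -4182/5
  (179/22, 118/11) → W = 1249/11
  (-351/14, -397/28) → W = -1173/4

The minimum is at (-384/5, -114/5). Substituting into each constraint, equality holds for (i) and (iii); the remaining constraints have slack.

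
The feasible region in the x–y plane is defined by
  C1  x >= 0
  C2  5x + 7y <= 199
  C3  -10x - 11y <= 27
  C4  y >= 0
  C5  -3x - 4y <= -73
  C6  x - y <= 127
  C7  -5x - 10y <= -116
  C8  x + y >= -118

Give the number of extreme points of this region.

Pairwise boundary intersections that survive every other constraint:
  (0, 199/7)
  (0, 73/4)
  (199/5, 0)
  (73/3, 0)

4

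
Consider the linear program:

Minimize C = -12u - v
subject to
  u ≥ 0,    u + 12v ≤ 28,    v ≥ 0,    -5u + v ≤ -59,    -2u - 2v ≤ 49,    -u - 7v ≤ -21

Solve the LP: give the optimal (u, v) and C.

Corner points and C = -12u - v:
  (28, 0) → C = -336
  (736/61, 81/61) → C = -8913/61
  (21, 0) → C = -252
  (217/18, 23/18) → C = -2627/18

u = 28, v = 0, minimum C = -336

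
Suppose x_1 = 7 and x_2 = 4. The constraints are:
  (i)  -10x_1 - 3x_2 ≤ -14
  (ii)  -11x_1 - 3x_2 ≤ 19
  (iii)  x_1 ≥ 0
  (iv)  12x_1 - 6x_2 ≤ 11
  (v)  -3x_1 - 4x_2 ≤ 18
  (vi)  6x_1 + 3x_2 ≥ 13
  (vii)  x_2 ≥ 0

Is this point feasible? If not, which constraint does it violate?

not feasible — violates (iv)

Constraint (iv): 12x_1 - 6x_2 = 60, which is not ≤ 11. All other constraints are satisfied.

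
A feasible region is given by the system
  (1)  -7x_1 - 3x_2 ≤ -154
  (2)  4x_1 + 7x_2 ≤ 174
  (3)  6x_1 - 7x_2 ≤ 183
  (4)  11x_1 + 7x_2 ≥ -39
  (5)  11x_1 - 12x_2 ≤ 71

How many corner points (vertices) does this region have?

3

Of the 10 pairwise boundary intersections, those satisfying every inequality are:
  (556/37, 602/37)
  (229/13, 133/13)
  (517/25, 326/25)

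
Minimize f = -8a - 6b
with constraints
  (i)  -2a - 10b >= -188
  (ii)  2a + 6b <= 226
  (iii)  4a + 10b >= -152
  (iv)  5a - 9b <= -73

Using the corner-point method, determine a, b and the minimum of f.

Vertices and f = -8a - 6b:
  (-170, 264/5) → f = 5216/5
  (481/34, 543/34) → f = -209
  (-1049/43, -234/43) → f = 9796/43

The optimum lies where -2a - 10b = -188 and 5a - 9b = -73.
Solving simultaneously gives a = 481/34, b = 543/34.

a = 481/34, b = 543/34, minimum f = -209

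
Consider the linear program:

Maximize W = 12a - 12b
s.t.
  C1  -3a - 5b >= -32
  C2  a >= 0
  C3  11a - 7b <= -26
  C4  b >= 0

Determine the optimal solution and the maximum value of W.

a = 0, b = 26/7, maximum W = -312/7

Extreme points and W = 12a - 12b:
  (0, 32/5) → W = -384/5
  (47/38, 215/38) → W = -1008/19
  (0, 26/7) → W = -312/7

At the optimal vertex, a = 0 and 11a - 7b = -26.
Solving simultaneously gives a = 0, b = 26/7.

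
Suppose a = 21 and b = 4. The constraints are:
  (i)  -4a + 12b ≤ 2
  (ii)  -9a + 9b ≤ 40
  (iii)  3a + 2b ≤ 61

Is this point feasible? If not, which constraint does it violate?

Constraint (iii): 3a + 2b = 71, which is not ≤ 61. All other constraints are satisfied.

not feasible — violates (iii)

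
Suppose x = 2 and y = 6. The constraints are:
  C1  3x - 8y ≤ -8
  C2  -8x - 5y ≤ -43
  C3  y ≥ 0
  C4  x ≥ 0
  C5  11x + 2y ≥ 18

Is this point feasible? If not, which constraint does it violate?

feasible

C1: -42 ≤ -8 ✓
C2: -46 ≤ -43 ✓
C3: 6 ≥ 0 ✓
C4: 2 ≥ 0 ✓
C5: 34 ≥ 18 ✓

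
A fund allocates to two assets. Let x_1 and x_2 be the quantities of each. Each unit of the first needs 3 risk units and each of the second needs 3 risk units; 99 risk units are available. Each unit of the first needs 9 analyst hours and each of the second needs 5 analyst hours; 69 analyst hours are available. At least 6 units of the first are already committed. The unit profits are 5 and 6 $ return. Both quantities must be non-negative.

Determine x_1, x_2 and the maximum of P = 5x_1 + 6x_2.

x_1 = 6, x_2 = 3, maximum P = 48

Corner points and P = 5x_1 + 6x_2:
  (23/3, 0) → P = 115/3
  (6, 0) → P = 30
  (6, 3) → P = 48

The binding constraints are 9x_1 + 5x_2 = 69 and x_1 = 6.
Solving simultaneously gives x_1 = 6, x_2 = 3.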